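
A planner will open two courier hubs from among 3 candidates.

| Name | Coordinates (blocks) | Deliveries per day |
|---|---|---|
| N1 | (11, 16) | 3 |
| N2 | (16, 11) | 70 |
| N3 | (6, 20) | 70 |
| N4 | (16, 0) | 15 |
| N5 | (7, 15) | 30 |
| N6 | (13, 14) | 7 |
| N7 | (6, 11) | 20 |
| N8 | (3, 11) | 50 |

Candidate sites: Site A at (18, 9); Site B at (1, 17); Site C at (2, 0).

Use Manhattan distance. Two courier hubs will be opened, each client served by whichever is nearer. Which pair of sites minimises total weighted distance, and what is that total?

{Site A, Site B}, total 1968

Evaluate every pair (each demand assigned to the nearer of the two):
  {Site A, Site B}: total = 1968
  {Site B, Site C}: total = 3238
  {Site A, Site C}: total = 3557
Best pair: {Site A, Site B} with total 1968.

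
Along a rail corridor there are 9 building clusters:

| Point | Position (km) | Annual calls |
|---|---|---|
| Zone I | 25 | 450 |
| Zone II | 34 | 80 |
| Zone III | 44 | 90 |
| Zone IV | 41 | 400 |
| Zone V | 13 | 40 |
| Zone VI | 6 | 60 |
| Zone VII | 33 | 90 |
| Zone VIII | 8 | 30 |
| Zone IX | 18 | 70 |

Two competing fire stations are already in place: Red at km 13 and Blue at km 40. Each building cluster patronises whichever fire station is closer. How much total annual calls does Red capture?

The indifferent point is the midpoint (13+40)/2 = 26.5; building clusters left of it (closer to Red at 13) go to Red, those right go to Blue.
  Zone VI at 6 (w=60) → Red
  Zone VIII at 8 (w=30) → Red
  Zone V at 13 (w=40) → Red
  Zone IX at 18 (w=70) → Red
  Zone I at 25 (w=450) → Red
  Zone VII at 33 (w=90) → Blue
  Zone II at 34 (w=80) → Blue
  Zone IV at 41 (w=400) → Blue
  Zone III at 44 (w=90) → Blue
Red captures 650; Blue captures 660.

650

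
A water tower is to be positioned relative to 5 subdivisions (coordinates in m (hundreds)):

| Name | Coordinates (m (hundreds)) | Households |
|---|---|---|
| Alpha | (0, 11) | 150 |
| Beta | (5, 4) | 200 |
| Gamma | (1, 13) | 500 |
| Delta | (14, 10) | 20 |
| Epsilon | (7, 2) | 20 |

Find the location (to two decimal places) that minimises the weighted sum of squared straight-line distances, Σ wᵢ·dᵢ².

(2.16, 10.33)

The minimiser of Σwᵢ‖p−pᵢ‖² is the weighted centroid p* = (Σwᵢpᵢ)/(Σwᵢ).
Σwᵢ = 890.
Σwᵢxᵢ = 150·0 + 200·5 + 500·1 + 20·14 + 20·7 = 1920.
Σwᵢyᵢ = 150·11 + 200·4 + 500·13 + 20·10 + 20·2 = 9190.
x* = 1920/890 = 2.16, y* = 9190/890 = 10.33.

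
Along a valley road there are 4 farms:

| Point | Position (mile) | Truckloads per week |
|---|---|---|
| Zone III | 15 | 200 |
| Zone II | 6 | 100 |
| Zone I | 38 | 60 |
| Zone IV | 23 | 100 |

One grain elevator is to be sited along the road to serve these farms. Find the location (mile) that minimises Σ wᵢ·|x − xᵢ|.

For a sum of weighted absolute distances on a line, the optimum is the weighted median (not the mean). Total weight W = 460; half-weight = 230.
Sort by position and accumulate weight:
  mile 6 (Zone II, w=100) → cum 100
  mile 15 (Zone III, w=200) → cum 300  ≥ 230 → median here
  mile 23 (Zone IV, w=100) → cum 400
  mile 38 (Zone I, w=60) → cum 460
Optimal location: mile 15.

x = 15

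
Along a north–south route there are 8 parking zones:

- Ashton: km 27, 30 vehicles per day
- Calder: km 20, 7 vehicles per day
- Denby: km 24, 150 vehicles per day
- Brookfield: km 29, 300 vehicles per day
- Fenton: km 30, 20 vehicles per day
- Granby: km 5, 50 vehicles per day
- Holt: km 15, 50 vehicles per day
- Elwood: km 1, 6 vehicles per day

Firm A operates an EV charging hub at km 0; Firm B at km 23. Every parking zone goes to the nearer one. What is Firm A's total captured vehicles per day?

The indifferent point is the midpoint (0+23)/2 = 11.5; parking zones left of it (closer to Firm A at 0) go to Firm A, those right go to Firm B.
  Elwood at 1 (w=6) → Firm A
  Granby at 5 (w=50) → Firm A
  Holt at 15 (w=50) → Firm B
  Calder at 20 (w=7) → Firm B
  Denby at 24 (w=150) → Firm B
  Ashton at 27 (w=30) → Firm B
  Brookfield at 29 (w=300) → Firm B
  Fenton at 30 (w=20) → Firm B
Firm A captures 56; Firm B captures 557.

56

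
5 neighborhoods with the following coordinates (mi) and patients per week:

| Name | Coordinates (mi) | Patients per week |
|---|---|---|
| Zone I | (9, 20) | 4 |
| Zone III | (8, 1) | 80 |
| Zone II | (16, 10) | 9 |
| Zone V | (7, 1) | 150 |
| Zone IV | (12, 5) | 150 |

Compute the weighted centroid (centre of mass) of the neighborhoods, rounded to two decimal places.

(9.34, 2.93)

The minimiser of Σwᵢ‖p−pᵢ‖² is the weighted centroid p* = (Σwᵢpᵢ)/(Σwᵢ).
Σwᵢ = 393.
Σwᵢxᵢ = 4·9 + 80·8 + 9·16 + 150·7 + 150·12 = 3670.
Σwᵢyᵢ = 4·20 + 80·1 + 9·10 + 150·1 + 150·5 = 1150.
x* = 3670/393 = 9.34, y* = 1150/393 = 2.93.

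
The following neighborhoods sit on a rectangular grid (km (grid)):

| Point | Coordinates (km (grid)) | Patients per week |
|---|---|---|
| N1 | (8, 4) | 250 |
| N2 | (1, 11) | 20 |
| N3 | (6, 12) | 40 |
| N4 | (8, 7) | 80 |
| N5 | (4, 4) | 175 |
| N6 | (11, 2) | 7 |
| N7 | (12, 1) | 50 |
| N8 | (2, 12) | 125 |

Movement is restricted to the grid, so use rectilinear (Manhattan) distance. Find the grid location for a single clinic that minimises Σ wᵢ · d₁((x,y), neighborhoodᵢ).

Manhattan distance separates: Σwᵢ(|x−xᵢ|+|y−yᵢ|) = Σwᵢ|x−xᵢ| + Σwᵢ|y−yᵢ|, so x and y are optimised independently as 1-D weighted medians.
Total weight W = 747; half = 373.5.
x-coordinate, sorted with cumulative weight:
  x=1 (N2, w=20) cum 20
  x=2 (N8, w=125) cum 145
  x=4 (N5, w=175) cum 320
  x=6 (N3, w=40) cum 360
  x=8 (N1, w=250) cum 610  ← median
  x=8 (N4, w=80) cum 690
  x=11 (N6, w=7) cum 697
  x=12 (N7, w=50) cum 747
⇒ x* = 8
y-coordinate, sorted with cumulative weight:
  y=1 (N7, w=50) cum 50
  y=2 (N6, w=7) cum 57
  y=4 (N1, w=250) cum 307
  y=4 (N5, w=175) cum 482  ← median
  y=7 (N4, w=80) cum 562
  y=11 (N2, w=20) cum 582
  y=12 (N3, w=40) cum 622
  y=12 (N8, w=125) cum 747
⇒ y* = 4

(8, 4)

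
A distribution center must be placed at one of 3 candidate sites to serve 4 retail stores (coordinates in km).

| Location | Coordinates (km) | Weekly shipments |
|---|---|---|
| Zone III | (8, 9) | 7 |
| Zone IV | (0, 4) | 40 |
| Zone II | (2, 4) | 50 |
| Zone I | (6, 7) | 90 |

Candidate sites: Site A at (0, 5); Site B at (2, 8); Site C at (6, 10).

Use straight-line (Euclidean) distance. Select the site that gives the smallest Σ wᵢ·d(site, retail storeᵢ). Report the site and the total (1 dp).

Site A, total 783.6 km

Total weighted distance at each candidate:
  Site A (0, 5): total = 783.6
  Site B (2, 8): total = 792.5
  Site C (6, 10): total = 985.6
Minimum is at Site A with total 783.6 km.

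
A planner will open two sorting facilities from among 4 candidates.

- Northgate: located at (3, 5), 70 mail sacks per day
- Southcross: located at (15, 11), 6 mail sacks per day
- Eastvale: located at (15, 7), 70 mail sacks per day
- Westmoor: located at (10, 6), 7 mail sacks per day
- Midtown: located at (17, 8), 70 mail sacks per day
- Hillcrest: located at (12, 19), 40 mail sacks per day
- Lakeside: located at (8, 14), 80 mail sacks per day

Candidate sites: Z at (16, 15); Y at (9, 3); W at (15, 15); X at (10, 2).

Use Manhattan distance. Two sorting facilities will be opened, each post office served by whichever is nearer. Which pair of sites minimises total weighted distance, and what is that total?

Evaluate every pair (each demand assigned to the nearer of the two):
  {Y, W}: total = 2722
  {Z, Y}: total = 2848
  {W, X}: total = 2862
  {Z, X}: total = 2988
  {Z, W}: total = 3702
  {Y, X}: total = 4002
Best pair: {Y, W} with total 2722.

{Y, W}, total 2722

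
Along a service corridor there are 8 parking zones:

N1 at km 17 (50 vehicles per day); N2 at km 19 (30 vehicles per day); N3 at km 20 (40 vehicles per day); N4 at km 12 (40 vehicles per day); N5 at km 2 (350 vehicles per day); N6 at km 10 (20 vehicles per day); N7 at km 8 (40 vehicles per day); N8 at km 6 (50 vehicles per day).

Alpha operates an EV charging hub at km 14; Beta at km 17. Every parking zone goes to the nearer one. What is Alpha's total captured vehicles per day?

The indifferent point is the midpoint (14+17)/2 = 15.5; parking zones left of it (closer to Alpha at 14) go to Alpha, those right go to Beta.
  N5 at 2 (w=350) → Alpha
  N8 at 6 (w=50) → Alpha
  N7 at 8 (w=40) → Alpha
  N6 at 10 (w=20) → Alpha
  N4 at 12 (w=40) → Alpha
  N1 at 17 (w=50) → Beta
  N2 at 19 (w=30) → Beta
  N3 at 20 (w=40) → Beta
Alpha captures 500; Beta captures 120.

500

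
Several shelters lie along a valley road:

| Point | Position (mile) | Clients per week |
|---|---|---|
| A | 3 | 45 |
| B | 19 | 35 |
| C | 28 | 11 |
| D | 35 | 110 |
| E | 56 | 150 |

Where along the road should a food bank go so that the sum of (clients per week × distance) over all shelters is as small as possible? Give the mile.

For a sum of weighted absolute distances on a line, the optimum is the weighted median (not the mean). Total weight W = 351; half-weight = 175.5.
Sort by position and accumulate weight:
  mile 3 (A, w=45) → cum 45
  mile 19 (B, w=35) → cum 80
  mile 28 (C, w=11) → cum 91
  mile 35 (D, w=110) → cum 201  ≥ 175.5 → median here
  mile 56 (E, w=150) → cum 351
Optimal location: mile 35.

x = 35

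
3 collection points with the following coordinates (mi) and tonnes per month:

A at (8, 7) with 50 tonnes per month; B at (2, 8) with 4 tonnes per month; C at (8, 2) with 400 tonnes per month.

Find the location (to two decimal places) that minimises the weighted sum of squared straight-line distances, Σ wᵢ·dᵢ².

(7.95, 2.60)

The minimiser of Σwᵢ‖p−pᵢ‖² is the weighted centroid p* = (Σwᵢpᵢ)/(Σwᵢ).
Σwᵢ = 454.
Σwᵢxᵢ = 50·8 + 4·2 + 400·8 = 3608.
Σwᵢyᵢ = 50·7 + 4·8 + 400·2 = 1182.
x* = 3608/454 = 7.95, y* = 1182/454 = 2.60.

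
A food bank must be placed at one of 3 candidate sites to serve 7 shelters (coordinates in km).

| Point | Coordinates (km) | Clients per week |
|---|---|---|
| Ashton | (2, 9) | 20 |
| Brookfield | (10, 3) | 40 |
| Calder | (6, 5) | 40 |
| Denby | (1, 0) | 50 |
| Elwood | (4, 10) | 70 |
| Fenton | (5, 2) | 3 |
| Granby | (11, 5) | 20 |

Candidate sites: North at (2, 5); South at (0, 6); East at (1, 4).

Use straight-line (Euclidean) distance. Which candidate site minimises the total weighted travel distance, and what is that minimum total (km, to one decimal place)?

Total weighted distance at each candidate:
  North (2, 5): total = 1394.5
  South (0, 6): total = 1673.3
  East (1, 4): total = 1552.1
Minimum is at North with total 1394.5 km.

North, total 1394.5 km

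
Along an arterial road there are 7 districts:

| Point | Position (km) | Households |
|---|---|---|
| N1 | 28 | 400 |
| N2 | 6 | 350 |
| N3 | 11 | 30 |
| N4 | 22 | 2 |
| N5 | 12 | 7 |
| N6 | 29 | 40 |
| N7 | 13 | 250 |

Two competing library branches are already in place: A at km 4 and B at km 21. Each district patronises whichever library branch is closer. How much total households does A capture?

387

The indifferent point is the midpoint (4+21)/2 = 12.5; districts left of it (closer to A at 4) go to A, those right go to B.
  N2 at 6 (w=350) → A
  N3 at 11 (w=30) → A
  N5 at 12 (w=7) → A
  N7 at 13 (w=250) → B
  N4 at 22 (w=2) → B
  N1 at 28 (w=400) → B
  N6 at 29 (w=40) → B
A captures 387; B captures 692.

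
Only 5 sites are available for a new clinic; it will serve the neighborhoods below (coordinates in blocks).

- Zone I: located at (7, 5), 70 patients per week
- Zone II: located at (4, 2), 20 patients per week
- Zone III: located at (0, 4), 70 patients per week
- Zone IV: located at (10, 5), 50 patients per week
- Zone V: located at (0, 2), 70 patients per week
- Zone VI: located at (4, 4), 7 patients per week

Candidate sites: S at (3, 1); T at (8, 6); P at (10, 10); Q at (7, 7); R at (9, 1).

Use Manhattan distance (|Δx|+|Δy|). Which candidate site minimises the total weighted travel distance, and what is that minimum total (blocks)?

S, total 1878 blocks

Total weighted distance at each candidate:
  S (3, 1): total = 1878
  T (8, 6): total = 2032
  P (10, 10): total = 3554
  Q (7, 7): total = 2132
  R (9, 1): total = 2386
Minimum is at S with total 1878 blocks.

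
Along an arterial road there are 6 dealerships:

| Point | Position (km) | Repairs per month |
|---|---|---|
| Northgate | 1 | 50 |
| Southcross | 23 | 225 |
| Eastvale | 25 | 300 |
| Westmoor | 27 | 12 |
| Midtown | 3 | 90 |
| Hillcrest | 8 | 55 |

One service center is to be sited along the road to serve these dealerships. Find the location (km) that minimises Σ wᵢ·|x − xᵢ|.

For a sum of weighted absolute distances on a line, the optimum is the weighted median (not the mean). Total weight W = 732; half-weight = 366.
Sort by position and accumulate weight:
  km 1 (Northgate, w=50) → cum 50
  km 3 (Midtown, w=90) → cum 140
  km 8 (Hillcrest, w=55) → cum 195
  km 23 (Southcross, w=225) → cum 420  ≥ 366 → median here
  km 25 (Eastvale, w=300) → cum 720
  km 27 (Westmoor, w=12) → cum 732
Optimal location: km 23.

x = 23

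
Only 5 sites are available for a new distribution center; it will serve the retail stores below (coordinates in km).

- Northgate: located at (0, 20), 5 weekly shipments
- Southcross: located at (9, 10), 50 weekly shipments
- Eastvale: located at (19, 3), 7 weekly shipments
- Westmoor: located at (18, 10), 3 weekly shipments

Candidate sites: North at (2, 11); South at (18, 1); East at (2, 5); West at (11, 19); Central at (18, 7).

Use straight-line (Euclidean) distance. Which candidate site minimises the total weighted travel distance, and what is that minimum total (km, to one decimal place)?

North, total 579.3 km

Total weighted distance at each candidate:
  North (2, 11): total = 579.3
  South (18, 1): total = 809.9
  East (2, 5): total = 675.9
  West (11, 19): total = 675.6
  Central (18, 7): total = 623.2
Minimum is at North with total 579.3 km.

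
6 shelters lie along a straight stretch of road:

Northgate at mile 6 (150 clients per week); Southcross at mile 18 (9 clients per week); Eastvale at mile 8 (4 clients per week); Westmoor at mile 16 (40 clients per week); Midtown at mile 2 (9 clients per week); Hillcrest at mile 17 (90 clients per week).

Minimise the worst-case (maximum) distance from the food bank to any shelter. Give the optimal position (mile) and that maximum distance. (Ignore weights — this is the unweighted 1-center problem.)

location 10, max distance 8

The 1-center on a line is the midpoint of the two extreme points: leftmost at 2, rightmost at 18.
Optimal location = (2 + 18)/2 = 10; maximum distance = (18 − 2)/2 = 8.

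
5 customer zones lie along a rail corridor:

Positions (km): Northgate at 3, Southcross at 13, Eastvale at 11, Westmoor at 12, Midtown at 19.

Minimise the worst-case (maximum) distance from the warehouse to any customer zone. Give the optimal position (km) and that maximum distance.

The 1-center on a line is the midpoint of the two extreme points: leftmost at 3, rightmost at 19.
Optimal location = (3 + 19)/2 = 11; maximum distance = (19 − 3)/2 = 8.

location 11, max distance 8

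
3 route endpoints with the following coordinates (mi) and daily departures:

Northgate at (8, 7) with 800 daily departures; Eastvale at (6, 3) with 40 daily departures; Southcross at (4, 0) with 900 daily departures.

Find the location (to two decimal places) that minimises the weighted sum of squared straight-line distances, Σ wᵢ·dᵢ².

(5.89, 3.29)

The minimiser of Σwᵢ‖p−pᵢ‖² is the weighted centroid p* = (Σwᵢpᵢ)/(Σwᵢ).
Σwᵢ = 1740.
Σwᵢxᵢ = 800·8 + 40·6 + 900·4 = 10240.
Σwᵢyᵢ = 800·7 + 40·3 + 900·0 = 5720.
x* = 10240/1740 = 5.89, y* = 5720/1740 = 3.29.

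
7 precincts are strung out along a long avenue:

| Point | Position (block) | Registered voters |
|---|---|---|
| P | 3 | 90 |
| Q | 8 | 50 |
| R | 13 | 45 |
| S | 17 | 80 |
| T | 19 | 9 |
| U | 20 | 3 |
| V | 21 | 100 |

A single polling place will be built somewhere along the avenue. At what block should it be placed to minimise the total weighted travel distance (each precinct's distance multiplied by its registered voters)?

x = 17

For a sum of weighted absolute distances on a line, the optimum is the weighted median (not the mean). Total weight W = 377; half-weight = 188.5.
Sort by position and accumulate weight:
  block 3 (P, w=90) → cum 90
  block 8 (Q, w=50) → cum 140
  block 13 (R, w=45) → cum 185
  block 17 (S, w=80) → cum 265  ≥ 188.5 → median here
  block 19 (T, w=9) → cum 274
  block 20 (U, w=3) → cum 277
  block 21 (V, w=100) → cum 377
Optimal location: block 17.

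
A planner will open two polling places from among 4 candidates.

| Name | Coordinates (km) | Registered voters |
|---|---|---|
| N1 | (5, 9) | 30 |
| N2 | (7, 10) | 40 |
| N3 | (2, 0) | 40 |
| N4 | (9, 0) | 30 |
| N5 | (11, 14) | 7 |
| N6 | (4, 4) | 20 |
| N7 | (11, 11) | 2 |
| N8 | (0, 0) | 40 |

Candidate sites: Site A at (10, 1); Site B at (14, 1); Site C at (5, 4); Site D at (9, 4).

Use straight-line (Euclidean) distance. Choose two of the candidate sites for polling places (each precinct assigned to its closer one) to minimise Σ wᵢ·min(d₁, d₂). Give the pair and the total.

{Site A, Site C}, total 1021.6

Evaluate every pair (each demand assigned to the nearer of the two):
  {Site A, Site C}: total = 1021.6
  {Site C, Site D}: total = 1085.1
  {Site B, Site C}: total = 1132.2
  {Site A, Site D}: total = 1389.9
  {Site B, Site D}: total = 1467.5
  {Site A, Site B}: total = 1674.9
Best pair: {Site A, Site C} with total 1021.6.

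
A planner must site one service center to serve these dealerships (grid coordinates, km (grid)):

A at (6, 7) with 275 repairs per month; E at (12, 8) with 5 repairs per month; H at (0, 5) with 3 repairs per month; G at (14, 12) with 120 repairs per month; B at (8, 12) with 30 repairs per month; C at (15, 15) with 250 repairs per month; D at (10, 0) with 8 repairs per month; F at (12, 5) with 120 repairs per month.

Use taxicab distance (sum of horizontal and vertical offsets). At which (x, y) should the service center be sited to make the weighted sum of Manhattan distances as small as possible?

(12, 7)

Manhattan distance separates: Σwᵢ(|x−xᵢ|+|y−yᵢ|) = Σwᵢ|x−xᵢ| + Σwᵢ|y−yᵢ|, so x and y are optimised independently as 1-D weighted medians.
Total weight W = 811; half = 405.5.
x-coordinate, sorted with cumulative weight:
  x=0 (H, w=3) cum 3
  x=6 (A, w=275) cum 278
  x=8 (B, w=30) cum 308
  x=10 (D, w=8) cum 316
  x=12 (E, w=5) cum 321
  x=12 (F, w=120) cum 441  ← median
  x=14 (G, w=120) cum 561
  x=15 (C, w=250) cum 811
⇒ x* = 12
y-coordinate, sorted with cumulative weight:
  y=0 (D, w=8) cum 8
  y=5 (H, w=3) cum 11
  y=5 (F, w=120) cum 131
  y=7 (A, w=275) cum 406  ← median
  y=8 (E, w=5) cum 411
  y=12 (G, w=120) cum 531
  y=12 (B, w=30) cum 561
  y=15 (C, w=250) cum 811
⇒ y* = 7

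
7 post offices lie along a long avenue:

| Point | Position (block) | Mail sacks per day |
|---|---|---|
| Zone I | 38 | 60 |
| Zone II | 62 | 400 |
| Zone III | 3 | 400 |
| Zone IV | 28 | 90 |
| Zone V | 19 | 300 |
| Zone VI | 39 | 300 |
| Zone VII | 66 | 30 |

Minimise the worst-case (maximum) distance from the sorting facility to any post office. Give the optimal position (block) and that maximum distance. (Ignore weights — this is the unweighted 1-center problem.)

location 34.5, max distance 31.5

The 1-center on a line is the midpoint of the two extreme points: leftmost at 3, rightmost at 66.
Optimal location = (3 + 66)/2 = 34.5; maximum distance = (66 − 3)/2 = 31.5.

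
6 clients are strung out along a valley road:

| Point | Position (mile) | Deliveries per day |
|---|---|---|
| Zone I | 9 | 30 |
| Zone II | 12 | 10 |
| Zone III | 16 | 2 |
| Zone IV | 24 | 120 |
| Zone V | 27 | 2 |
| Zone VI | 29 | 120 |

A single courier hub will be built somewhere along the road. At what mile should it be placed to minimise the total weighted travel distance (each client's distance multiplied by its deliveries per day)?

x = 24

For a sum of weighted absolute distances on a line, the optimum is the weighted median (not the mean). Total weight W = 284; half-weight = 142.
Sort by position and accumulate weight:
  mile 9 (Zone I, w=30) → cum 30
  mile 12 (Zone II, w=10) → cum 40
  mile 16 (Zone III, w=2) → cum 42
  mile 24 (Zone IV, w=120) → cum 162  ≥ 142 → median here
  mile 27 (Zone V, w=2) → cum 164
  mile 29 (Zone VI, w=120) → cum 284
Optimal location: mile 24.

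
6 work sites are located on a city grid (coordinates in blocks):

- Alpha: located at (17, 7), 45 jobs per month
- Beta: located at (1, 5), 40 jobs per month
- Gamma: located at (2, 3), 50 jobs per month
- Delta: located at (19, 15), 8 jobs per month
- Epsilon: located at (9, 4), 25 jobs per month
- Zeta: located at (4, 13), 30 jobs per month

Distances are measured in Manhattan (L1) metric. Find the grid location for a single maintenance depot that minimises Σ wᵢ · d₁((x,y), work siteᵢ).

Manhattan distance separates: Σwᵢ(|x−xᵢ|+|y−yᵢ|) = Σwᵢ|x−xᵢ| + Σwᵢ|y−yᵢ|, so x and y are optimised independently as 1-D weighted medians.
Total weight W = 198; half = 99.
x-coordinate, sorted with cumulative weight:
  x=1 (Beta, w=40) cum 40
  x=2 (Gamma, w=50) cum 90
  x=4 (Zeta, w=30) cum 120  ← median
  x=9 (Epsilon, w=25) cum 145
  x=17 (Alpha, w=45) cum 190
  x=19 (Delta, w=8) cum 198
⇒ x* = 4
y-coordinate, sorted with cumulative weight:
  y=3 (Gamma, w=50) cum 50
  y=4 (Epsilon, w=25) cum 75
  y=5 (Beta, w=40) cum 115  ← median
  y=7 (Alpha, w=45) cum 160
  y=13 (Zeta, w=30) cum 190
  y=15 (Delta, w=8) cum 198
⇒ y* = 5

(4, 5)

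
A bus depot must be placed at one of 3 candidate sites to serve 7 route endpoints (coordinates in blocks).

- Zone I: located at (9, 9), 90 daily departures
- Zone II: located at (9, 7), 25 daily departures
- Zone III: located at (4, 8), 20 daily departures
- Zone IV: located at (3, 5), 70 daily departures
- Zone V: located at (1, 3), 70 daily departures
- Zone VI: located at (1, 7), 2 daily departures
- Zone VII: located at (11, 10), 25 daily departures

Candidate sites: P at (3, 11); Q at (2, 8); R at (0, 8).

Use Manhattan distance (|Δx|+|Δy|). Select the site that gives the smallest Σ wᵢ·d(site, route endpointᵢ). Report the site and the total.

Q, total 1939 blocks

Total weighted distance at each candidate:
  P (3, 11): total = 2407
  Q (2, 8): total = 1939
  R (0, 8): total = 2399
Minimum is at Q with total 1939 blocks.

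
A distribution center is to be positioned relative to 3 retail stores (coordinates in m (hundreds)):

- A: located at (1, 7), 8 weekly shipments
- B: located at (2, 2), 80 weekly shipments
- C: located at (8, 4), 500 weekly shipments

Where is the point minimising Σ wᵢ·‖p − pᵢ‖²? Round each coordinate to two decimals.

(7.09, 3.77)

The minimiser of Σwᵢ‖p−pᵢ‖² is the weighted centroid p* = (Σwᵢpᵢ)/(Σwᵢ).
Σwᵢ = 588.
Σwᵢxᵢ = 8·1 + 80·2 + 500·8 = 4168.
Σwᵢyᵢ = 8·7 + 80·2 + 500·4 = 2216.
x* = 4168/588 = 7.09, y* = 2216/588 = 3.77.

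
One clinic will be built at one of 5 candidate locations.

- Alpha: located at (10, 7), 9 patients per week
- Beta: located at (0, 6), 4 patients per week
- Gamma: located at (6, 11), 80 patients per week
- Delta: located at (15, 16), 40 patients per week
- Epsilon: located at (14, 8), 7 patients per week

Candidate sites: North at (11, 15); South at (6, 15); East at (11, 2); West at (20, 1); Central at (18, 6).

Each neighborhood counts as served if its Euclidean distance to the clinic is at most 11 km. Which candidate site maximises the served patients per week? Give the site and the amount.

South, covering 140

Coverage radius r = 11 km; a point is covered iff (Δx)²+(Δy)² ≤ 11² = 121.
  North (11, 15): covers {Alpha, Gamma, Delta, Epsilon} → 136
  South (6, 15): covers {Alpha, Beta, Gamma, Delta, Epsilon} → 140
  East (11, 2): covers {Alpha, Gamma, Epsilon} → 96
  West (20, 1): covers {Epsilon} → 7
  Central (18, 6): covers {Alpha, Delta, Epsilon} → 56
Maximum coverage at South: 140 patients per week.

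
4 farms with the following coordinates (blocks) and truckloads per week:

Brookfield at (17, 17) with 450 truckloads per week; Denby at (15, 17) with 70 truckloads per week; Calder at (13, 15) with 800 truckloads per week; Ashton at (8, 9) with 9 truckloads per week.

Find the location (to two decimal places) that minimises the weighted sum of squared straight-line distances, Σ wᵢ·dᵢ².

(14.43, 15.74)

The minimiser of Σwᵢ‖p−pᵢ‖² is the weighted centroid p* = (Σwᵢpᵢ)/(Σwᵢ).
Σwᵢ = 1329.
Σwᵢxᵢ = 450·17 + 70·15 + 800·13 + 9·8 = 19172.
Σwᵢyᵢ = 450·17 + 70·17 + 800·15 + 9·9 = 20921.
x* = 19172/1329 = 14.43, y* = 20921/1329 = 15.74.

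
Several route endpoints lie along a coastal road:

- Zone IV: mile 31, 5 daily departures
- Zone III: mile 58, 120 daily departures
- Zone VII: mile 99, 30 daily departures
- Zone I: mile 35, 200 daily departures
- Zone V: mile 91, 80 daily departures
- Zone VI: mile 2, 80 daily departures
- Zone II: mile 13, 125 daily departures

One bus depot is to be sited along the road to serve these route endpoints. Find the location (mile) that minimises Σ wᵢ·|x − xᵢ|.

For a sum of weighted absolute distances on a line, the optimum is the weighted median (not the mean). Total weight W = 640; half-weight = 320.
Sort by position and accumulate weight:
  mile 2 (Zone VI, w=80) → cum 80
  mile 13 (Zone II, w=125) → cum 205
  mile 31 (Zone IV, w=5) → cum 210
  mile 35 (Zone I, w=200) → cum 410  ≥ 320 → median here
  mile 58 (Zone III, w=120) → cum 530
  mile 91 (Zone V, w=80) → cum 610
  mile 99 (Zone VII, w=30) → cum 640
Optimal location: mile 35.

x = 35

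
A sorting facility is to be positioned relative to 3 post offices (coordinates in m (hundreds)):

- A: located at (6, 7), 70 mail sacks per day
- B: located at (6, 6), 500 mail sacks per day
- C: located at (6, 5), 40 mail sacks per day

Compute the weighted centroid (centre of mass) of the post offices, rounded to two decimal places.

(6.00, 6.05)

The minimiser of Σwᵢ‖p−pᵢ‖² is the weighted centroid p* = (Σwᵢpᵢ)/(Σwᵢ).
Σwᵢ = 610.
Σwᵢxᵢ = 70·6 + 500·6 + 40·6 = 3660.
Σwᵢyᵢ = 70·7 + 500·6 + 40·5 = 3690.
x* = 3660/610 = 6.00, y* = 3690/610 = 6.05.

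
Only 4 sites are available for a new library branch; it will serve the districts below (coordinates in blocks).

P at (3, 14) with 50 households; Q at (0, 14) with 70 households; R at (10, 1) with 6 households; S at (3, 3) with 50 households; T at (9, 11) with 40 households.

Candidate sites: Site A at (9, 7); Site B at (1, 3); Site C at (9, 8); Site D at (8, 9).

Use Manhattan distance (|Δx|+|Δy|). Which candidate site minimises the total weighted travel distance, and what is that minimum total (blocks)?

Site D, total 2140 blocks

Total weighted distance at each candidate:
  Site A (9, 7): total = 2472
  Site B (1, 3): total = 2296
  Site C (9, 8): total = 2368
  Site D (8, 9): total = 2140
Minimum is at Site D with total 2140 blocks.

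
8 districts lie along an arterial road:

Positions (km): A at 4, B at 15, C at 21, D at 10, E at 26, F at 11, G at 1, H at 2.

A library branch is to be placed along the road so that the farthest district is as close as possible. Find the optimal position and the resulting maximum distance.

The 1-center on a line is the midpoint of the two extreme points: leftmost at 1, rightmost at 26.
Optimal location = (1 + 26)/2 = 13.5; maximum distance = (26 − 1)/2 = 12.5.

location 13.5, max distance 12.5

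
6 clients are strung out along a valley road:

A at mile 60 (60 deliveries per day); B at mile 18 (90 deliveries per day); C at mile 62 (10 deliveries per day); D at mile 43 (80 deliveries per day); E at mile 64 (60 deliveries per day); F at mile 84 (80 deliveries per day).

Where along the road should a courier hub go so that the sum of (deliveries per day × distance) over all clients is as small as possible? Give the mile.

For a sum of weighted absolute distances on a line, the optimum is the weighted median (not the mean). Total weight W = 380; half-weight = 190.
Sort by position and accumulate weight:
  mile 18 (B, w=90) → cum 90
  mile 43 (D, w=80) → cum 170
  mile 60 (A, w=60) → cum 230  ≥ 190 → median here
  mile 62 (C, w=10) → cum 240
  mile 64 (E, w=60) → cum 300
  mile 84 (F, w=80) → cum 380
Optimal location: mile 60.

x = 60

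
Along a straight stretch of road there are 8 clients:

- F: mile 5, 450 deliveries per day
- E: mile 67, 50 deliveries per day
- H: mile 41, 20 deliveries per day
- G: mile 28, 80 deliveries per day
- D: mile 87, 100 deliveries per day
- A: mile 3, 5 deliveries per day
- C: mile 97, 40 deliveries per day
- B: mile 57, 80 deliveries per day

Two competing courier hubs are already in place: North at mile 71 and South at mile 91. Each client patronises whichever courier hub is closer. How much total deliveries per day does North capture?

685

The indifferent point is the midpoint (71+91)/2 = 81; clients left of it (closer to North at 71) go to North, those right go to South.
  A at 3 (w=5) → North
  F at 5 (w=450) → North
  G at 28 (w=80) → North
  H at 41 (w=20) → North
  B at 57 (w=80) → North
  E at 67 (w=50) → North
  D at 87 (w=100) → South
  C at 97 (w=40) → South
North captures 685; South captures 140.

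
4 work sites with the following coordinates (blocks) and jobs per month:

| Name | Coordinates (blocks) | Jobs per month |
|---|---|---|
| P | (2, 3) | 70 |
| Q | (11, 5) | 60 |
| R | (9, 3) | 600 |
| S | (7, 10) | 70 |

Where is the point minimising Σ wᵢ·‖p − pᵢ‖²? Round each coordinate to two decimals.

The minimiser of Σwᵢ‖p−pᵢ‖² is the weighted centroid p* = (Σwᵢpᵢ)/(Σwᵢ).
Σwᵢ = 800.
Σwᵢxᵢ = 70·2 + 60·11 + 600·9 + 70·7 = 6690.
Σwᵢyᵢ = 70·3 + 60·5 + 600·3 + 70·10 = 3010.
x* = 6690/800 = 8.36, y* = 3010/800 = 3.76.

(8.36, 3.76)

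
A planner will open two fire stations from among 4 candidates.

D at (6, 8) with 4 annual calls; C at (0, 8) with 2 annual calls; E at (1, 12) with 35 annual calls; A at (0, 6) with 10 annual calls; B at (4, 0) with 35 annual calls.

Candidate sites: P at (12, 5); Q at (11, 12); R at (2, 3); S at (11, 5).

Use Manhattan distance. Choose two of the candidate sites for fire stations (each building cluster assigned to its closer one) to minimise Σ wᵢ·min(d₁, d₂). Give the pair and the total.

{R, S}, total 621

Evaluate every pair (each demand assigned to the nearer of the two):
  {R, S}: total = 621
  {P, R}: total = 625
  {Q, R}: total = 625
  {Q, S}: total = 950
  {P, Q}: total = 1001
  {P, S}: total = 1195
Best pair: {R, S} with total 621.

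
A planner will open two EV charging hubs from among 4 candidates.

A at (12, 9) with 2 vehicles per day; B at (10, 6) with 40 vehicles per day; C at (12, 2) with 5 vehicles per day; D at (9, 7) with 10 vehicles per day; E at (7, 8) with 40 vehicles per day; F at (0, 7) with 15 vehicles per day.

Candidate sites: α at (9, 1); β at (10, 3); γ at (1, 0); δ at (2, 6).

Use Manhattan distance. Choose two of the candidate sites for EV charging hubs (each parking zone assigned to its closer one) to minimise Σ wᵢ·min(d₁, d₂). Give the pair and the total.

Evaluate every pair (each demand assigned to the nearer of the two):
  {β, δ}: total = 526
  {β, γ}: total = 641
  {α, δ}: total = 667
  {α, β}: total = 731
  {γ, δ}: total = 816
  {α, γ}: total = 822
Best pair: {β, δ} with total 526.

{β, δ}, total 526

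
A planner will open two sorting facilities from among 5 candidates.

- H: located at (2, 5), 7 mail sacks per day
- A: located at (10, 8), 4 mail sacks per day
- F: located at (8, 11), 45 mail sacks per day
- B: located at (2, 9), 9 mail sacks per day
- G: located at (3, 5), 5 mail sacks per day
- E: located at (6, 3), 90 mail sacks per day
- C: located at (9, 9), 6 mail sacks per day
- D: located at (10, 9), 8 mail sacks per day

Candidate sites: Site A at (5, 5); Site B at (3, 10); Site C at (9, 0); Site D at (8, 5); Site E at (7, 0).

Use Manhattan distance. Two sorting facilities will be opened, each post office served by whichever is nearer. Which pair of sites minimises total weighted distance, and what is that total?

{Site A, Site B}, total 727

Evaluate every pair (each demand assigned to the nearer of the two):
  {Site A, Site B}: total = 727
  {Site A, Site D}: total = 732
  {Site B, Site D}: total = 813
  {Site B, Site E}: total = 857
  {Site C, Site D}: total = 885
  {Site D, Site E}: total = 885
  {Site A, Site C}: total = 921
  {Site A, Site E}: total = 921
  {Site B, Site C}: total = 1037
  {Site C, Site E}: total = 1311
Best pair: {Site A, Site B} with total 727.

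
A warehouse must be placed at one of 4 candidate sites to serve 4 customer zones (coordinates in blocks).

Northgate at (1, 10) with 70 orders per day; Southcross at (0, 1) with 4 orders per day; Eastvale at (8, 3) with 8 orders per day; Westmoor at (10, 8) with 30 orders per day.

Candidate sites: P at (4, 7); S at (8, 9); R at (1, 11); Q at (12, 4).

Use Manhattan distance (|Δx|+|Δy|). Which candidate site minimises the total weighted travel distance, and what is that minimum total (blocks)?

Total weighted distance at each candidate:
  P (4, 7): total = 734
  S (8, 9): total = 762
  R (1, 11): total = 594
  Q (12, 4): total = 1470
Minimum is at R with total 594 blocks.

R, total 594 blocks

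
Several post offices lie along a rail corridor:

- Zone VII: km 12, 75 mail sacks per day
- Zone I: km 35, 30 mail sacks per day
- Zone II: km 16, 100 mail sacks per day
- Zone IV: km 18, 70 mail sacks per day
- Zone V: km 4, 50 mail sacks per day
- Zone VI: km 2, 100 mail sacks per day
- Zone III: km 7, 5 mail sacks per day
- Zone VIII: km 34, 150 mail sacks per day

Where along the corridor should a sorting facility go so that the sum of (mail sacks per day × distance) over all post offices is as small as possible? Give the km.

For a sum of weighted absolute distances on a line, the optimum is the weighted median (not the mean). Total weight W = 580; half-weight = 290.
Sort by position and accumulate weight:
  km 2 (Zone VI, w=100) → cum 100
  km 4 (Zone V, w=50) → cum 150
  km 7 (Zone III, w=5) → cum 155
  km 12 (Zone VII, w=75) → cum 230
  km 16 (Zone II, w=100) → cum 330  ≥ 290 → median here
  km 18 (Zone IV, w=70) → cum 400
  km 34 (Zone VIII, w=150) → cum 550
  km 35 (Zone I, w=30) → cum 580
Optimal location: km 16.

x = 16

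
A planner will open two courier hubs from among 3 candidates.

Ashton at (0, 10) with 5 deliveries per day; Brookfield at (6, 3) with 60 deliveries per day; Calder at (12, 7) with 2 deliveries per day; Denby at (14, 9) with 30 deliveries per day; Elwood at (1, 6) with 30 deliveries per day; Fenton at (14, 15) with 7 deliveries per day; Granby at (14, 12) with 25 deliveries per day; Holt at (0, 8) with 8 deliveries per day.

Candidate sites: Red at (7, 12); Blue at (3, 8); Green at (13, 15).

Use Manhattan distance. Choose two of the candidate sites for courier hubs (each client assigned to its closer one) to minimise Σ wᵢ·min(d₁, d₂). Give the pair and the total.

{Blue, Green}, total 984

Evaluate every pair (each demand assigned to the nearer of the two):
  {Blue, Green}: total = 984
  {Red, Blue}: total = 1214
  {Red, Green}: total = 1428
Best pair: {Blue, Green} with total 984.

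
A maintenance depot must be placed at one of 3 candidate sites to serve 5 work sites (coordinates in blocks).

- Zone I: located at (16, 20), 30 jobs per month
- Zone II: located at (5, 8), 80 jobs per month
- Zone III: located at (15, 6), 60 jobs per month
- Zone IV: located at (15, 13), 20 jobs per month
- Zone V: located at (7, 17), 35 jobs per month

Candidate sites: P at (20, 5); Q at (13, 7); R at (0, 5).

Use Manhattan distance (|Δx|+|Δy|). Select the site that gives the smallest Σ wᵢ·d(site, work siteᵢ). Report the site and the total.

Q, total 2100 blocks

Total weighted distance at each candidate:
  P (20, 5): total = 3505
  Q (13, 7): total = 2100
  R (0, 5): total = 3655
Minimum is at Q with total 2100 blocks.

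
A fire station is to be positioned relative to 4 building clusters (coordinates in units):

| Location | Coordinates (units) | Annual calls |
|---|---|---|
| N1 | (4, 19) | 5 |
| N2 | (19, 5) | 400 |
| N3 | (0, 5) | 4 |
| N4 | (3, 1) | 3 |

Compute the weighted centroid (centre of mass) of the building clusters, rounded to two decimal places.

The minimiser of Σwᵢ‖p−pᵢ‖² is the weighted centroid p* = (Σwᵢpᵢ)/(Σwᵢ).
Σwᵢ = 412.
Σwᵢxᵢ = 5·4 + 400·19 + 4·0 + 3·3 = 7629.
Σwᵢyᵢ = 5·19 + 400·5 + 4·5 + 3·1 = 2118.
x* = 7629/412 = 18.52, y* = 2118/412 = 5.14.

(18.52, 5.14)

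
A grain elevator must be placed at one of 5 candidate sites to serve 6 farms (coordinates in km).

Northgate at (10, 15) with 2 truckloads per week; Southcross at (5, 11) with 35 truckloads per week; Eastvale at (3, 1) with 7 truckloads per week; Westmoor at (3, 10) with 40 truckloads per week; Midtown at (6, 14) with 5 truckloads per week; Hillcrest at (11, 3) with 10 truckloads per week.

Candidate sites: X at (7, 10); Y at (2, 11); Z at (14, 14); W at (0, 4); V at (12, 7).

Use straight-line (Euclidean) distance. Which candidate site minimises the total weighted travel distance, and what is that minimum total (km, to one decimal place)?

Total weighted distance at each candidate:
  X (7, 10): total = 420.1
  Y (2, 11): total = 395.2
  Z (14, 14): total = 1081.7
  W (0, 4): total = 797.6
  V (12, 7): total = 841.2
Minimum is at Y with total 395.2 km.

Y, total 395.2 km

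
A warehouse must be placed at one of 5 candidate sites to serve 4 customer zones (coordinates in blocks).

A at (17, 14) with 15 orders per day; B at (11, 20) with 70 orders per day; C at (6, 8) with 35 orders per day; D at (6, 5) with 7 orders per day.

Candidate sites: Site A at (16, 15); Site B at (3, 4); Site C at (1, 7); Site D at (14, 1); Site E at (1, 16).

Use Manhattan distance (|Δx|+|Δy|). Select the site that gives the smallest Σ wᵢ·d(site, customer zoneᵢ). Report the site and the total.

Total weighted distance at each candidate:
  Site A (16, 15): total = 1465
  Site B (3, 4): total = 2313
  Site C (1, 7): total = 2214
  Site D (14, 1): total = 2389
  Site E (1, 16): total = 1817
Minimum is at Site A with total 1465 blocks.

Site A, total 1465 blocks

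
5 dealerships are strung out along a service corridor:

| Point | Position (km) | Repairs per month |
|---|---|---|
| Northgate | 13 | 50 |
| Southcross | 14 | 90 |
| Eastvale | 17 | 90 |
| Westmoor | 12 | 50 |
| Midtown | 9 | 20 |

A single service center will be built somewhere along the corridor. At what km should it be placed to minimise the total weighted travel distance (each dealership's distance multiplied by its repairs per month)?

For a sum of weighted absolute distances on a line, the optimum is the weighted median (not the mean). Total weight W = 300; half-weight = 150.
Sort by position and accumulate weight:
  km 9 (Midtown, w=20) → cum 20
  km 12 (Westmoor, w=50) → cum 70
  km 13 (Northgate, w=50) → cum 120
  km 14 (Southcross, w=90) → cum 210  ≥ 150 → median here
  km 17 (Eastvale, w=90) → cum 300
Optimal location: km 14.

x = 14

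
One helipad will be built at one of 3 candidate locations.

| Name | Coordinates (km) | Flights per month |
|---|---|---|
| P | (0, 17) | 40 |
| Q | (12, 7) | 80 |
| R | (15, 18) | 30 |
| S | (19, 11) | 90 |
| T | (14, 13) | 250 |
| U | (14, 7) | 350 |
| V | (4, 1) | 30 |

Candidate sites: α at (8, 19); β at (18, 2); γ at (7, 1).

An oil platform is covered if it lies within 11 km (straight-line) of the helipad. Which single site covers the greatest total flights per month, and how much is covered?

Coverage radius r = 11 km; a point is covered iff (Δx)²+(Δy)² ≤ 11² = 121.
  α (8, 19): covers {P, R, T} → 320
  β (18, 2): covers {Q, S, U} → 520
  γ (7, 1): covers {Q, U, V} → 460
Maximum coverage at β: 520 flights per month.

β, covering 520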